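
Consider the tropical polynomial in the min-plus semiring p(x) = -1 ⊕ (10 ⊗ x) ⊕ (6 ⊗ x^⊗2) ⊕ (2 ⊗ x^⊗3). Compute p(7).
p(7) = -1

A tropical monomial a ⊗ x^⊗i evaluates to a + i · x. Evaluating each term at x = 7:
  Term 0 contributes -1 + 0 · 7 = -1
  Term 1 contributes 10 + 1 · 7 = 17
  Term 2 contributes 6 + 2 · 7 = 20
  Term 3 contributes 2 + 3 · 7 = 23
p(7) = ⊕ of these = min[-1, 17, 20, 23] = -1.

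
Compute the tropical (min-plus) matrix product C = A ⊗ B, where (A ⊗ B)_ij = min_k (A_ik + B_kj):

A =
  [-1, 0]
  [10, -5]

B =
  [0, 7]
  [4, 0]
A ⊗ B =
  [-1, 0]
  [-1, -5]

Apply the min-plus product entry-by-entry:
  C[0][0] = min over k of (A[0][0] + B[0][0] = -1 + 0 = -1, A[0][1] + B[1][0] = 0 + 4 = 4) = -1 (attained at k = 0)
  C[0][1] = min over k of (A[0][0] + B[0][1] = -1 + 7 = 6, A[0][1] + B[1][1] = 0 + 0 = 0) = 0 (attained at k = 1)
  C[1][0] = min over k of (A[1][0] + B[0][0] = 10 + 0 = 10, A[1][1] + B[1][0] = -5 + 4 = -1) = -1 (attained at k = 1)
  C[1][1] = min over k of (A[1][0] + B[0][1] = 10 + 7 = 17, A[1][1] + B[1][1] = -5 + 0 = -5) = -5 (attained at k = 1)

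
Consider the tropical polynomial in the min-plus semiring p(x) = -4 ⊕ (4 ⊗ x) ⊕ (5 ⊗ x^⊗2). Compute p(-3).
p(-3) = -4

A tropical monomial a ⊗ x^⊗i evaluates to a + i · x. Evaluating each term at x = -3:
  Term 0 contributes -4 + 0 · -3 = -4
  Term 1 contributes 4 + 1 · -3 = 1
  Term 2 contributes 5 + 2 · -3 = -1
p(-3) = ⊕ of these = min[-4, 1, -1] = -4.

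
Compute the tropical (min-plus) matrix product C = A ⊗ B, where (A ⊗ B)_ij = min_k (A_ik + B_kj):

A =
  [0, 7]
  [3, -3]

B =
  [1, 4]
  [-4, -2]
A ⊗ B =
  [1, 4]
  [-7, -5]

Apply the min-plus product entry-by-entry:
  C[0][0] = min over k of (A[0][0] + B[0][0] = 0 + 1 = 1, A[0][1] + B[1][0] = 7 + -4 = 3) = 1 (attained at k = 0)
  C[0][1] = min over k of (A[0][0] + B[0][1] = 0 + 4 = 4, A[0][1] + B[1][1] = 7 + -2 = 5) = 4 (attained at k = 0)
  C[1][0] = min over k of (A[1][0] + B[0][0] = 3 + 1 = 4, A[1][1] + B[1][0] = -3 + -4 = -7) = -7 (attained at k = 1)
  C[1][1] = min over k of (A[1][0] + B[0][1] = 3 + 4 = 7, A[1][1] + B[1][1] = -3 + -2 = -5) = -5 (attained at k = 1)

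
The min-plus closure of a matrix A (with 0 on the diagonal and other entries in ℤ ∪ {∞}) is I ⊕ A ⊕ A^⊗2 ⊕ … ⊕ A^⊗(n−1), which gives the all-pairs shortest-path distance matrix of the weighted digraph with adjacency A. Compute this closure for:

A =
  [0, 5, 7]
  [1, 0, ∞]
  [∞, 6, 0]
Closure =
  [0, 5, 7]
  [1, 0, 8]
  [7, 6, 0]

This is the Floyd-Warshall all-pairs shortest-path computation. For each intermediate vertex k = 0, 1, …, 2, update dist[i][j] ← min(dist[i][j], dist[i][k] + dist[k][j]). The final matrix gives, for each (i, j), the minimum total weight of any directed path from i to j (possibly empty when i = j).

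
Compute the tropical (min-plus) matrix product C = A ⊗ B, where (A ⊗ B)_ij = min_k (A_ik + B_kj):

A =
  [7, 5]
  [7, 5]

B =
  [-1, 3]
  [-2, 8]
A ⊗ B =
  [3, 10]
  [3, 10]

Apply the min-plus product entry-by-entry:
  C[0][0] = min over k of (A[0][0] + B[0][0] = 7 + -1 = 6, A[0][1] + B[1][0] = 5 + -2 = 3) = 3 (attained at k = 1)
  C[0][1] = min over k of (A[0][0] + B[0][1] = 7 + 3 = 10, A[0][1] + B[1][1] = 5 + 8 = 13) = 10 (attained at k = 0)
  C[1][0] = min over k of (A[1][0] + B[0][0] = 7 + -1 = 6, A[1][1] + B[1][0] = 5 + -2 = 3) = 3 (attained at k = 1)
  C[1][1] = min over k of (A[1][0] + B[0][1] = 7 + 3 = 10, A[1][1] + B[1][1] = 5 + 8 = 13) = 10 (attained at k = 0)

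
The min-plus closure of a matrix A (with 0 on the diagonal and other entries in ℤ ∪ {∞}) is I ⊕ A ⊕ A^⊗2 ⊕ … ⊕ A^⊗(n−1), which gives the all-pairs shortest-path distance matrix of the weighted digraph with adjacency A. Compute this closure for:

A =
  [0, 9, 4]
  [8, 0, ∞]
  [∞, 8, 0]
Closure =
  [0, 9, 4]
  [8, 0, 12]
  [16, 8, 0]

This is the Floyd-Warshall all-pairs shortest-path computation. For each intermediate vertex k = 0, 1, …, 2, update dist[i][j] ← min(dist[i][j], dist[i][k] + dist[k][j]). The final matrix gives, for each (i, j), the minimum total weight of any directed path from i to j (possibly empty when i = j).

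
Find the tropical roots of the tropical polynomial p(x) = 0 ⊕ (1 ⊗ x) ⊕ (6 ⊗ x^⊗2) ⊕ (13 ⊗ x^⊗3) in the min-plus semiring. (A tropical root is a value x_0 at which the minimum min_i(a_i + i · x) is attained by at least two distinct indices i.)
Roots: {-7, -5, -1}

Each tropical root is a break point of the lower envelope of the lines y = a_i + i · x (there are 4 lines, with slopes 0, 1, ..., 3). Only the lines that attain the minimum somewhere contribute to roots; other lines are dominated. Here the surviving (envelope) indices are i = 3, i = 2, i = 1, i = 0.
Intersections between consecutive envelope lines give the roots: for adjacent envelope indices i < j the intersection is x = (a_i − a_j) / (j − i). Reading off the sorted break points: {-7, -5, -1}.
Verification: at each break x_0, at least two indices attain the minimum of min_i(a_i + i · x_0).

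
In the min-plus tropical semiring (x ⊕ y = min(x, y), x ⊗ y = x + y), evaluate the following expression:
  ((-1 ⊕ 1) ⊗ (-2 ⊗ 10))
((-1 ⊕ 1) ⊗ (-2 ⊗ 10)) = 7

Expand innermost to outermost. Recall ⊕ takes the minimum of its arguments and ⊗ takes their sum. Working out the expression ((-1 ⊕ 1) ⊗ (-2 ⊗ 10)) gives 7.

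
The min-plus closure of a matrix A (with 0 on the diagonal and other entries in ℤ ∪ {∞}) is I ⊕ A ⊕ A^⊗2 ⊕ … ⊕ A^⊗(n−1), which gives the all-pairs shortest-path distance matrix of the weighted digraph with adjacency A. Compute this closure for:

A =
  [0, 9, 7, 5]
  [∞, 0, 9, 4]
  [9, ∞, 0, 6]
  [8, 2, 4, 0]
Closure =
  [0, 7, 7, 5]
  [12, 0, 8, 4]
  [9, 8, 0, 6]
  [8, 2, 4, 0]

This is the Floyd-Warshall all-pairs shortest-path computation. For each intermediate vertex k = 0, 1, …, 3, update dist[i][j] ← min(dist[i][j], dist[i][k] + dist[k][j]). The final matrix gives, for each (i, j), the minimum total weight of any directed path from i to j (possibly empty when i = j).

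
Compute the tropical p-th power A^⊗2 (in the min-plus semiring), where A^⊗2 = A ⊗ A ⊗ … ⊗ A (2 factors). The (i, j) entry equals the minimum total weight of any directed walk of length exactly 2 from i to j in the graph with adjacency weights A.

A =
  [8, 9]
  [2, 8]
A^⊗2 =
  [11, 17]
  [10, 11]

Each entry (A^⊗2)_ij equals the minimum over all length-2 walks i = v_0 → v_1 → … → v_2 = j of Σ_t A[v_t][v_{t+1}]. For example, for (i, j) = (0, 1) we minimise over 2 possible intermediate vertex sequences; the minimum is 17, attained along the walk 0 → 0 → 1.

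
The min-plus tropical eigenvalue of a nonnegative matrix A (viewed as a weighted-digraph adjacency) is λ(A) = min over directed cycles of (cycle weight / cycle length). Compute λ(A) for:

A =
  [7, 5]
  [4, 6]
λ(A) = 9/2

Enumerate directed cycles and compute their means (weight / length). Sample:
  cycle 0 → 0: weight = 7, length = 1, mean = 7/1 ≈ 7.000
  cycle 1 → 1: weight = 6, length = 1, mean = 6/1 ≈ 6.000
  cycle 0 → 1 → 0: weight = 9, length = 2, mean = 9/2 ≈ 4.500
  cycle 1 → 0 → 1: weight = 9, length = 2, mean = 9/2 ≈ 4.500
Minimum mean = 4.500, attained e.g. along the cycle 0 → 1 → 0 with weight 9 and length 2. So λ(A) = 9/2 = 9/2.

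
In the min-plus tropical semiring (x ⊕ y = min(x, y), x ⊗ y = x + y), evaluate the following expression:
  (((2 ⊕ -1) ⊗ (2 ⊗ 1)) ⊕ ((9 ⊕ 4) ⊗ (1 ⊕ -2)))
(((2 ⊕ -1) ⊗ (2 ⊗ 1)) ⊕ ((9 ⊕ 4) ⊗ (1 ⊕ -2))) = 2

Expand innermost to outermost. Recall ⊕ takes the minimum of its arguments and ⊗ takes their sum. Working out the expression (((2 ⊕ -1) ⊗ (2 ⊗ 1)) ⊕ ((9 ⊕ 4) ⊗ (1 ⊕ -2))) gives 2.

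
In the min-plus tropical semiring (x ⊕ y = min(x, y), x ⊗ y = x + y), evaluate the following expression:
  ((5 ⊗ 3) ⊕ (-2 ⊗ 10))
((5 ⊗ 3) ⊕ (-2 ⊗ 10)) = 8

Expand innermost to outermost. Recall ⊕ takes the minimum of its arguments and ⊗ takes their sum. Working out the expression ((5 ⊗ 3) ⊕ (-2 ⊗ 10)) gives 8.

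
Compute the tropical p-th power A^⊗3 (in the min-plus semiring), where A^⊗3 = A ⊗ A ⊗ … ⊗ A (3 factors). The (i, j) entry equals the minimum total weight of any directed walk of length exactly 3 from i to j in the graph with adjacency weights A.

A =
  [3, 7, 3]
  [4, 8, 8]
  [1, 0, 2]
A^⊗3 =
  [6, 5, 7]
  [8, 7, 9]
  [5, 4, 6]

Each entry (A^⊗3)_ij equals the minimum over all length-3 walks i = v_0 → v_1 → … → v_3 = j of Σ_t A[v_t][v_{t+1}]. For example, for (i, j) = (0, 2) we minimise over 9 possible intermediate vertex sequences; the minimum is 7, attained along the walk 0 → 2 → 0 → 2.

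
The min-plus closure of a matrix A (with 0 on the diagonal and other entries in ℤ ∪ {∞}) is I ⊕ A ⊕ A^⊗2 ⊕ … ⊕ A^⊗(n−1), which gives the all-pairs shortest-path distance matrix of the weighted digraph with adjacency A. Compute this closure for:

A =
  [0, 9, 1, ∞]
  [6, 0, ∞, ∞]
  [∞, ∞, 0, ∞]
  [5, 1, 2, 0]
Closure =
  [0, 9, 1, ∞]
  [6, 0, 7, ∞]
  [∞, ∞, 0, ∞]
  [5, 1, 2, 0]

This is the Floyd-Warshall all-pairs shortest-path computation. For each intermediate vertex k = 0, 1, …, 3, update dist[i][j] ← min(dist[i][j], dist[i][k] + dist[k][j]). The final matrix gives, for each (i, j), the minimum total weight of any directed path from i to j (possibly empty when i = j).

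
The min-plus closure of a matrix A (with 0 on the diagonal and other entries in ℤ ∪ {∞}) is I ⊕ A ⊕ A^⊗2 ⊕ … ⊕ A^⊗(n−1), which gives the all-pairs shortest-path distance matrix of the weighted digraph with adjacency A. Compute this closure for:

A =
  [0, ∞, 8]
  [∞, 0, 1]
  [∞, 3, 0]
Closure =
  [0, 11, 8]
  [∞, 0, 1]
  [∞, 3, 0]

This is the Floyd-Warshall all-pairs shortest-path computation. For each intermediate vertex k = 0, 1, …, 2, update dist[i][j] ← min(dist[i][j], dist[i][k] + dist[k][j]). The final matrix gives, for each (i, j), the minimum total weight of any directed path from i to j (possibly empty when i = j).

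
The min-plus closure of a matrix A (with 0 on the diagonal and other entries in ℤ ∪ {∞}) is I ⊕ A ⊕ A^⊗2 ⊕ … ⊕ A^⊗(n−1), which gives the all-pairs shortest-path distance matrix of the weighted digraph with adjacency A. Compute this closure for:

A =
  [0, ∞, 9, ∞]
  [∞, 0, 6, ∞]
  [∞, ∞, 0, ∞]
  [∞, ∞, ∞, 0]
Closure =
  [0, ∞, 9, ∞]
  [∞, 0, 6, ∞]
  [∞, ∞, 0, ∞]
  [∞, ∞, ∞, 0]

This is the Floyd-Warshall all-pairs shortest-path computation. For each intermediate vertex k = 0, 1, …, 3, update dist[i][j] ← min(dist[i][j], dist[i][k] + dist[k][j]). The final matrix gives, for each (i, j), the minimum total weight of any directed path from i to j (possibly empty when i = j).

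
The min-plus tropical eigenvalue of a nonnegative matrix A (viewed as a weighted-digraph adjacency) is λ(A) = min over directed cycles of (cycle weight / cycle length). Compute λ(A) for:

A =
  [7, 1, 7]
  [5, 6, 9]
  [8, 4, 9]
λ(A) = 3

Enumerate directed cycles and compute their means (weight / length). Sample:
  cycle 0 → 0: weight = 7, length = 1, mean = 7/1 ≈ 7.000
  cycle 1 → 1: weight = 6, length = 1, mean = 6/1 ≈ 6.000
  cycle 2 → 2: weight = 9, length = 1, mean = 9/1 ≈ 9.000
  cycle 0 → 1 → 0: weight = 6, length = 2, mean = 6/2 ≈ 3.000
  cycle 0 → 2 → 0: weight = 15, length = 2, mean = 15/2 ≈ 7.500
  cycle 1 → 0 → 1: weight = 6, length = 2, mean = 6/2 ≈ 3.000
Minimum mean = 3.000, attained e.g. along the cycle 0 → 1 → 0 with weight 6 and length 2. So λ(A) = 6/2 = 3.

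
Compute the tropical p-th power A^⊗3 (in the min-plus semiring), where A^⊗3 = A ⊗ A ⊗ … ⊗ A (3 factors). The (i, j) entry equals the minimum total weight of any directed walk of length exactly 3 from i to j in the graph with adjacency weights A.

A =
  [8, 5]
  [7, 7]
A^⊗3 =
  [19, 17]
  [19, 19]

Each entry (A^⊗3)_ij equals the minimum over all length-3 walks i = v_0 → v_1 → … → v_3 = j of Σ_t A[v_t][v_{t+1}]. For example, for (i, j) = (0, 1) we minimise over 4 possible intermediate vertex sequences; the minimum is 17, attained along the walk 0 → 1 → 0 → 1.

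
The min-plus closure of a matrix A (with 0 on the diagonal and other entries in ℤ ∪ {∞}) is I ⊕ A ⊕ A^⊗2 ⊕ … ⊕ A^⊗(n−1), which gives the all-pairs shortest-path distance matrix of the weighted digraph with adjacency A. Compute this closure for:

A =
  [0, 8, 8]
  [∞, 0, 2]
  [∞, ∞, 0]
Closure =
  [0, 8, 8]
  [∞, 0, 2]
  [∞, ∞, 0]

This is the Floyd-Warshall all-pairs shortest-path computation. For each intermediate vertex k = 0, 1, …, 2, update dist[i][j] ← min(dist[i][j], dist[i][k] + dist[k][j]). The final matrix gives, for each (i, j), the minimum total weight of any directed path from i to j (possibly empty when i = j).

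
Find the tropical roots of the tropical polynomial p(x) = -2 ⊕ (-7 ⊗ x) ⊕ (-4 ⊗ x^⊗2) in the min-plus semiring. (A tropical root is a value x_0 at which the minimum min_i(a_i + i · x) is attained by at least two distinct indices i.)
Roots: {-3, 5}

Each tropical root is a break point of the lower envelope of the lines y = a_i + i · x (there are 3 lines, with slopes 0, 1, ..., 2). Only the lines that attain the minimum somewhere contribute to roots; other lines are dominated. Here the surviving (envelope) indices are i = 2, i = 1, i = 0.
Intersections between consecutive envelope lines give the roots: for adjacent envelope indices i < j the intersection is x = (a_i − a_j) / (j − i). Reading off the sorted break points: {-3, 5}.
Verification: at each break x_0, at least two indices attain the minimum of min_i(a_i + i · x_0).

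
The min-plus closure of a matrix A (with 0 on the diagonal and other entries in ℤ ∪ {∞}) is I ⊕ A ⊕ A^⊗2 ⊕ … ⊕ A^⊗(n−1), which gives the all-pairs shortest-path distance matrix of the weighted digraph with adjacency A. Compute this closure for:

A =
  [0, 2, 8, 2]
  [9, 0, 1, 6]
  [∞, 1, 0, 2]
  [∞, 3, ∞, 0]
Closure =
  [0, 2, 3, 2]
  [9, 0, 1, 3]
  [10, 1, 0, 2]
  [12, 3, 4, 0]

This is the Floyd-Warshall all-pairs shortest-path computation. For each intermediate vertex k = 0, 1, …, 3, update dist[i][j] ← min(dist[i][j], dist[i][k] + dist[k][j]). The final matrix gives, for each (i, j), the minimum total weight of any directed path from i to j (possibly empty when i = j).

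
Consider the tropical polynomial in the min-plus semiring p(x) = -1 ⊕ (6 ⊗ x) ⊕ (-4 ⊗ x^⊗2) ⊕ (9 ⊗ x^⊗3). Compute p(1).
p(1) = -2

A tropical monomial a ⊗ x^⊗i evaluates to a + i · x. Evaluating each term at x = 1:
  Term 0 contributes -1 + 0 · 1 = -1
  Term 1 contributes 6 + 1 · 1 = 7
  Term 2 contributes -4 + 2 · 1 = -2
  Term 3 contributes 9 + 3 · 1 = 12
p(1) = ⊕ of these = min[-1, 7, -2, 12] = -2.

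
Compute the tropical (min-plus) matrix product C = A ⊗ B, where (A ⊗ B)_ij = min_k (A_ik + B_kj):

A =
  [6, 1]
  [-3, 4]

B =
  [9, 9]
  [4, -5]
A ⊗ B =
  [5, -4]
  [6, -1]

Apply the min-plus product entry-by-entry:
  C[0][0] = min over k of (A[0][0] + B[0][0] = 6 + 9 = 15, A[0][1] + B[1][0] = 1 + 4 = 5) = 5 (attained at k = 1)
  C[0][1] = min over k of (A[0][0] + B[0][1] = 6 + 9 = 15, A[0][1] + B[1][1] = 1 + -5 = -4) = -4 (attained at k = 1)
  C[1][0] = min over k of (A[1][0] + B[0][0] = -3 + 9 = 6, A[1][1] + B[1][0] = 4 + 4 = 8) = 6 (attained at k = 0)
  C[1][1] = min over k of (A[1][0] + B[0][1] = -3 + 9 = 6, A[1][1] + B[1][1] = 4 + -5 = -1) = -1 (attained at k = 1)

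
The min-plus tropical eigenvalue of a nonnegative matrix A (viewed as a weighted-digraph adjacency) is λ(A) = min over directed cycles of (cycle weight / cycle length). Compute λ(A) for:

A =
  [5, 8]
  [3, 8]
λ(A) = 5

Enumerate directed cycles and compute their means (weight / length). Sample:
  cycle 0 → 0: weight = 5, length = 1, mean = 5/1 ≈ 5.000
  cycle 1 → 1: weight = 8, length = 1, mean = 8/1 ≈ 8.000
  cycle 0 → 1 → 0: weight = 11, length = 2, mean = 11/2 ≈ 5.500
  cycle 1 → 0 → 1: weight = 11, length = 2, mean = 11/2 ≈ 5.500
Minimum mean = 5.000, attained e.g. along the cycle 0 → 0 with weight 5 and length 1. So λ(A) = 5/1 = 5.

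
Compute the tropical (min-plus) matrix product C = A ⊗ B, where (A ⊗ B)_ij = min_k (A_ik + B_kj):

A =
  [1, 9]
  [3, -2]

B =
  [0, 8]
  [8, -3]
A ⊗ B =
  [1, 6]
  [3, -5]

Apply the min-plus product entry-by-entry:
  C[0][0] = min over k of (A[0][0] + B[0][0] = 1 + 0 = 1, A[0][1] + B[1][0] = 9 + 8 = 17) = 1 (attained at k = 0)
  C[0][1] = min over k of (A[0][0] + B[0][1] = 1 + 8 = 9, A[0][1] + B[1][1] = 9 + -3 = 6) = 6 (attained at k = 1)
  C[1][0] = min over k of (A[1][0] + B[0][0] = 3 + 0 = 3, A[1][1] + B[1][0] = -2 + 8 = 6) = 3 (attained at k = 0)
  C[1][1] = min over k of (A[1][0] + B[0][1] = 3 + 8 = 11, A[1][1] + B[1][1] = -2 + -3 = -5) = -5 (attained at k = 1)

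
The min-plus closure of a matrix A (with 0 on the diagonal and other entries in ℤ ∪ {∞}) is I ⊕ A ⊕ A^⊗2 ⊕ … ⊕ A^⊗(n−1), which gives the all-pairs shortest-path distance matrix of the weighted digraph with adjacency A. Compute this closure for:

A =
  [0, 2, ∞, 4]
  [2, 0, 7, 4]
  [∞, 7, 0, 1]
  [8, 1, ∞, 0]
Closure =
  [0, 2, 9, 4]
  [2, 0, 7, 4]
  [4, 2, 0, 1]
  [3, 1, 8, 0]

This is the Floyd-Warshall all-pairs shortest-path computation. For each intermediate vertex k = 0, 1, …, 3, update dist[i][j] ← min(dist[i][j], dist[i][k] + dist[k][j]). The final matrix gives, for each (i, j), the minimum total weight of any directed path from i to j (possibly empty when i = j).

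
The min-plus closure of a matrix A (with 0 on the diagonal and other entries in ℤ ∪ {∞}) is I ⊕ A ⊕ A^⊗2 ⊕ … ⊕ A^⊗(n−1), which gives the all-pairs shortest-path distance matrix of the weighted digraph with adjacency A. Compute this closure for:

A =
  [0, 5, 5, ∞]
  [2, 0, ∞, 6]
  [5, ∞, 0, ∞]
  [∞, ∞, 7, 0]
Closure =
  [0, 5, 5, 11]
  [2, 0, 7, 6]
  [5, 10, 0, 16]
  [12, 17, 7, 0]

This is the Floyd-Warshall all-pairs shortest-path computation. For each intermediate vertex k = 0, 1, …, 3, update dist[i][j] ← min(dist[i][j], dist[i][k] + dist[k][j]). The final matrix gives, for each (i, j), the minimum total weight of any directed path from i to j (possibly empty when i = j).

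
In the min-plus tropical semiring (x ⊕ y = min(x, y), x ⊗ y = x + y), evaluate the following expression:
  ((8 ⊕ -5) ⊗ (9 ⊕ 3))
((8 ⊕ -5) ⊗ (9 ⊕ 3)) = -2

Expand innermost to outermost. Recall ⊕ takes the minimum of its arguments and ⊗ takes their sum. Working out the expression ((8 ⊕ -5) ⊗ (9 ⊕ 3)) gives -2.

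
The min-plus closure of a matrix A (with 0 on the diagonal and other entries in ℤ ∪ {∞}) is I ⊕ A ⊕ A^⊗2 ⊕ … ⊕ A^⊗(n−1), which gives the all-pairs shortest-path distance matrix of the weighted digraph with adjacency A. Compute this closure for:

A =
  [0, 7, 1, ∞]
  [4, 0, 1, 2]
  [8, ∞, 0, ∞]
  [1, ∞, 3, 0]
Closure =
  [0, 7, 1, 9]
  [3, 0, 1, 2]
  [8, 15, 0, 17]
  [1, 8, 2, 0]

This is the Floyd-Warshall all-pairs shortest-path computation. For each intermediate vertex k = 0, 1, …, 3, update dist[i][j] ← min(dist[i][j], dist[i][k] + dist[k][j]). The final matrix gives, for each (i, j), the minimum total weight of any directed path from i to j (possibly empty when i = j).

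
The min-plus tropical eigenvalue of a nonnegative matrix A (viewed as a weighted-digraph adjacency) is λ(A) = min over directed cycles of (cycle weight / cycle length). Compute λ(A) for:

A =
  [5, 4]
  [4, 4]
λ(A) = 4

Enumerate directed cycles and compute their means (weight / length). Sample:
  cycle 0 → 0: weight = 5, length = 1, mean = 5/1 ≈ 5.000
  cycle 1 → 1: weight = 4, length = 1, mean = 4/1 ≈ 4.000
  cycle 0 → 1 → 0: weight = 8, length = 2, mean = 8/2 ≈ 4.000
  cycle 1 → 0 → 1: weight = 8, length = 2, mean = 8/2 ≈ 4.000
Minimum mean = 4.000, attained e.g. along the cycle 1 → 1 with weight 4 and length 1. So λ(A) = 4/1 = 4.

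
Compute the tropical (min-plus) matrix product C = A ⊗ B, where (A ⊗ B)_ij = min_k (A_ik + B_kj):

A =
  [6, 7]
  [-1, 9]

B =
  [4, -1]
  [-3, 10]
A ⊗ B =
  [4, 5]
  [3, -2]

Apply the min-plus product entry-by-entry:
  C[0][0] = min over k of (A[0][0] + B[0][0] = 6 + 4 = 10, A[0][1] + B[1][0] = 7 + -3 = 4) = 4 (attained at k = 1)
  C[0][1] = min over k of (A[0][0] + B[0][1] = 6 + -1 = 5, A[0][1] + B[1][1] = 7 + 10 = 17) = 5 (attained at k = 0)
  C[1][0] = min over k of (A[1][0] + B[0][0] = -1 + 4 = 3, A[1][1] + B[1][0] = 9 + -3 = 6) = 3 (attained at k = 0)
  C[1][1] = min over k of (A[1][0] + B[0][1] = -1 + -1 = -2, A[1][1] + B[1][1] = 9 + 10 = 19) = -2 (attained at k = 0)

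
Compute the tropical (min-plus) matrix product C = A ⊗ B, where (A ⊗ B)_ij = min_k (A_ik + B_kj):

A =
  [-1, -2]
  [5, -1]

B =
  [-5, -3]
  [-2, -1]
A ⊗ B =
  [-6, -4]
  [-3, -2]

Apply the min-plus product entry-by-entry:
  C[0][0] = min over k of (A[0][0] + B[0][0] = -1 + -5 = -6, A[0][1] + B[1][0] = -2 + -2 = -4) = -6 (attained at k = 0)
  C[0][1] = min over k of (A[0][0] + B[0][1] = -1 + -3 = -4, A[0][1] + B[1][1] = -2 + -1 = -3) = -4 (attained at k = 0)
  C[1][0] = min over k of (A[1][0] + B[0][0] = 5 + -5 = 0, A[1][1] + B[1][0] = -1 + -2 = -3) = -3 (attained at k = 1)
  C[1][1] = min over k of (A[1][0] + B[0][1] = 5 + -3 = 2, A[1][1] + B[1][1] = -1 + -1 = -2) = -2 (attained at k = 1)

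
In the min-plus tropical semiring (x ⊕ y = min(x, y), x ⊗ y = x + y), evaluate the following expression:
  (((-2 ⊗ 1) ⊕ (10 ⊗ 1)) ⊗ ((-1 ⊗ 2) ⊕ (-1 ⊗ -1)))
(((-2 ⊗ 1) ⊕ (10 ⊗ 1)) ⊗ ((-1 ⊗ 2) ⊕ (-1 ⊗ -1))) = -3

Expand innermost to outermost. Recall ⊕ takes the minimum of its arguments and ⊗ takes their sum. Working out the expression (((-2 ⊗ 1) ⊕ (10 ⊗ 1)) ⊗ ((-1 ⊗ 2) ⊕ (-1 ⊗ -1))) gives -3.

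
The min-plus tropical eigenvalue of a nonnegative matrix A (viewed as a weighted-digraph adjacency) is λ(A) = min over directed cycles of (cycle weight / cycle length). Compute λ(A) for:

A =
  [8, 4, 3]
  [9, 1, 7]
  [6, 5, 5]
λ(A) = 1

Enumerate directed cycles and compute their means (weight / length). Sample:
  cycle 0 → 0: weight = 8, length = 1, mean = 8/1 ≈ 8.000
  cycle 1 → 1: weight = 1, length = 1, mean = 1/1 ≈ 1.000
  cycle 2 → 2: weight = 5, length = 1, mean = 5/1 ≈ 5.000
  cycle 0 → 1 → 0: weight = 13, length = 2, mean = 13/2 ≈ 6.500
  cycle 0 → 2 → 0: weight = 9, length = 2, mean = 9/2 ≈ 4.500
  cycle 1 → 0 → 1: weight = 13, length = 2, mean = 13/2 ≈ 6.500
Minimum mean = 1.000, attained e.g. along the cycle 1 → 1 with weight 1 and length 1. So λ(A) = 1/1 = 1.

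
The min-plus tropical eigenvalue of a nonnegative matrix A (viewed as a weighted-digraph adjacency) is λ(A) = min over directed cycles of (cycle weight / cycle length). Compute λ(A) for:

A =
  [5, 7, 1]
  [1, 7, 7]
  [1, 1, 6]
λ(A) = 1

Enumerate directed cycles and compute their means (weight / length). Sample:
  cycle 0 → 0: weight = 5, length = 1, mean = 5/1 ≈ 5.000
  cycle 1 → 1: weight = 7, length = 1, mean = 7/1 ≈ 7.000
  cycle 2 → 2: weight = 6, length = 1, mean = 6/1 ≈ 6.000
  cycle 0 → 1 → 0: weight = 8, length = 2, mean = 8/2 ≈ 4.000
  cycle 0 → 2 → 0: weight = 2, length = 2, mean = 2/2 ≈ 1.000
  cycle 1 → 0 → 1: weight = 8, length = 2, mean = 8/2 ≈ 4.000
Minimum mean = 1.000, attained e.g. along the cycle 0 → 2 → 0 with weight 2 and length 2. So λ(A) = 2/2 = 1.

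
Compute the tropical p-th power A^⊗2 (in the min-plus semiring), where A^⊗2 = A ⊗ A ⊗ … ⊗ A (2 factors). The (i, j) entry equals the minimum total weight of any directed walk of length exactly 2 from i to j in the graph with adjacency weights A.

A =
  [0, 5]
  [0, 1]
A^⊗2 =
  [0, 5]
  [0, 2]

Each entry (A^⊗2)_ij equals the minimum over all length-2 walks i = v_0 → v_1 → … → v_2 = j of Σ_t A[v_t][v_{t+1}]. For example, for (i, j) = (0, 1) we minimise over 2 possible intermediate vertex sequences; the minimum is 5, attained along the walk 0 → 0 → 1.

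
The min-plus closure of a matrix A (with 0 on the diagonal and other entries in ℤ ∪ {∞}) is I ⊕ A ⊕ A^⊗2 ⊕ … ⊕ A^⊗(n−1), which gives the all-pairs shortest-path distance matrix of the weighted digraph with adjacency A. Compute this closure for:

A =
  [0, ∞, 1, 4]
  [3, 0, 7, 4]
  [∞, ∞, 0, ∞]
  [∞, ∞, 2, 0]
Closure =
  [0, ∞, 1, 4]
  [3, 0, 4, 4]
  [∞, ∞, 0, ∞]
  [∞, ∞, 2, 0]

This is the Floyd-Warshall all-pairs shortest-path computation. For each intermediate vertex k = 0, 1, …, 3, update dist[i][j] ← min(dist[i][j], dist[i][k] + dist[k][j]). The final matrix gives, for each (i, j), the minimum total weight of any directed path from i to j (possibly empty when i = j).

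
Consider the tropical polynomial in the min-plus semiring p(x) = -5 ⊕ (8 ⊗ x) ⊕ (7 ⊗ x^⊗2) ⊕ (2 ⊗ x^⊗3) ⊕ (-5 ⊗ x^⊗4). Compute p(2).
p(2) = -5

A tropical monomial a ⊗ x^⊗i evaluates to a + i · x. Evaluating each term at x = 2:
  Term 0 contributes -5 + 0 · 2 = -5
  Term 1 contributes 8 + 1 · 2 = 10
  Term 2 contributes 7 + 2 · 2 = 11
  Term 3 contributes 2 + 3 · 2 = 8
  Term 4 contributes -5 + 4 · 2 = 3
p(2) = ⊕ of these = min[-5, 10, 11, 8, 3] = -5.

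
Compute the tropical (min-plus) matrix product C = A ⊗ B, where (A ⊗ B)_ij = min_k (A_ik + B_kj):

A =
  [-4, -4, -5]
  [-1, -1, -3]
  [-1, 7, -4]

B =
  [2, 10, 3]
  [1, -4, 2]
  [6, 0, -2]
A ⊗ B =
  [-3, -8, -7]
  [0, -5, -5]
  [1, -4, -6]

Apply the min-plus product entry-by-entry:
  C[0][0] = min over k of (A[0][0] + B[0][0] = -4 + 2 = -2, A[0][1] + B[1][0] = -4 + 1 = -3, A[0][2] + B[2][0] = -5 + 6 = 1) = -3 (attained at k = 1)
  C[0][1] = min over k of (A[0][0] + B[0][1] = -4 + 10 = 6, A[0][1] + B[1][1] = -4 + -4 = -8, A[0][2] + B[2][1] = -5 + 0 = -5) = -8 (attained at k = 1)
  C[0][2] = min over k of (A[0][0] + B[0][2] = -4 + 3 = -1, A[0][1] + B[1][2] = -4 + 2 = -2, A[0][2] + B[2][2] = -5 + -2 = -7) = -7 (attained at k = 2)
  C[1][0] = min over k of (A[1][0] + B[0][0] = -1 + 2 = 1, A[1][1] + B[1][0] = -1 + 1 = 0, A[1][2] + B[2][0] = -3 + 6 = 3) = 0 (attained at k = 1)
  C[1][1] = min over k of (A[1][0] + B[0][1] = -1 + 10 = 9, A[1][1] + B[1][1] = -1 + -4 = -5, A[1][2] + B[2][1] = -3 + 0 = -3) = -5 (attained at k = 1)
  C[1][2] = min over k of (A[1][0] + B[0][2] = -1 + 3 = 2, A[1][1] + B[1][2] = -1 + 2 = 1, A[1][2] + B[2][2] = -3 + -2 = -5) = -5 (attained at k = 2)
  C[2][0] = min over k of (A[2][0] + B[0][0] = -1 + 2 = 1, A[2][1] + B[1][0] = 7 + 1 = 8, A[2][2] + B[2][0] = -4 + 6 = 2) = 1 (attained at k = 0)
  C[2][1] = min over k of (A[2][0] + B[0][1] = -1 + 10 = 9, A[2][1] + B[1][1] = 7 + -4 = 3, A[2][2] + B[2][1] = -4 + 0 = -4) = -4 (attained at k = 2)
  C[2][2] = min over k of (A[2][0] + B[0][2] = -1 + 3 = 2, A[2][1] + B[1][2] = 7 + 2 = 9, A[2][2] + B[2][2] = -4 + -2 = -6) = -6 (attained at k = 2)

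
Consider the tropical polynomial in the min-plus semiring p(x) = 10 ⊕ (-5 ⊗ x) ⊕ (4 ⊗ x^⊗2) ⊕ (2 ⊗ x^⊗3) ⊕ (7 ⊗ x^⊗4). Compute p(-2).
p(-2) = -7

A tropical monomial a ⊗ x^⊗i evaluates to a + i · x. Evaluating each term at x = -2:
  Term 0 contributes 10 + 0 · -2 = 10
  Term 1 contributes -5 + 1 · -2 = -7
  Term 2 contributes 4 + 2 · -2 = 0
  Term 3 contributes 2 + 3 · -2 = -4
  Term 4 contributes 7 + 4 · -2 = -1
p(-2) = ⊕ of these = min[10, -7, 0, -4, -1] = -7.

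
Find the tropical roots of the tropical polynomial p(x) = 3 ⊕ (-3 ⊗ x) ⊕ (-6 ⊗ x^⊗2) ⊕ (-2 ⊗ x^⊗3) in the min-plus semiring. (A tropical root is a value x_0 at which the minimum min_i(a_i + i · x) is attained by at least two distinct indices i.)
Roots: {-4, 3, 6}

Each tropical root is a break point of the lower envelope of the lines y = a_i + i · x (there are 4 lines, with slopes 0, 1, ..., 3). Only the lines that attain the minimum somewhere contribute to roots; other lines are dominated. Here the surviving (envelope) indices are i = 3, i = 2, i = 1, i = 0.
Intersections between consecutive envelope lines give the roots: for adjacent envelope indices i < j the intersection is x = (a_i − a_j) / (j − i). Reading off the sorted break points: {-4, 3, 6}.
Verification: at each break x_0, at least two indices attain the minimum of min_i(a_i + i · x_0).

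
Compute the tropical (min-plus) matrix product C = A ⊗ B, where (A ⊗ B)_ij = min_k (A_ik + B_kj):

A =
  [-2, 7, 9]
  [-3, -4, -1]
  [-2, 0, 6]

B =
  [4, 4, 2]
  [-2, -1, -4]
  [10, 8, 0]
A ⊗ B =
  [2, 2, 0]
  [-6, -5, -8]
  [-2, -1, -4]

Apply the min-plus product entry-by-entry:
  C[0][0] = min over k of (A[0][0] + B[0][0] = -2 + 4 = 2, A[0][1] + B[1][0] = 7 + -2 = 5, A[0][2] + B[2][0] = 9 + 10 = 19) = 2 (attained at k = 0)
  C[0][1] = min over k of (A[0][0] + B[0][1] = -2 + 4 = 2, A[0][1] + B[1][1] = 7 + -1 = 6, A[0][2] + B[2][1] = 9 + 8 = 17) = 2 (attained at k = 0)
  C[0][2] = min over k of (A[0][0] + B[0][2] = -2 + 2 = 0, A[0][1] + B[1][2] = 7 + -4 = 3, A[0][2] + B[2][2] = 9 + 0 = 9) = 0 (attained at k = 0)
  C[1][0] = min over k of (A[1][0] + B[0][0] = -3 + 4 = 1, A[1][1] + B[1][0] = -4 + -2 = -6, A[1][2] + B[2][0] = -1 + 10 = 9) = -6 (attained at k = 1)
  C[1][1] = min over k of (A[1][0] + B[0][1] = -3 + 4 = 1, A[1][1] + B[1][1] = -4 + -1 = -5, A[1][2] + B[2][1] = -1 + 8 = 7) = -5 (attained at k = 1)
  C[1][2] = min over k of (A[1][0] + B[0][2] = -3 + 2 = -1, A[1][1] + B[1][2] = -4 + -4 = -8, A[1][2] + B[2][2] = -1 + 0 = -1) = -8 (attained at k = 1)
  C[2][0] = min over k of (A[2][0] + B[0][0] = -2 + 4 = 2, A[2][1] + B[1][0] = 0 + -2 = -2, A[2][2] + B[2][0] = 6 + 10 = 16) = -2 (attained at k = 1)
  C[2][1] = min over k of (A[2][0] + B[0][1] = -2 + 4 = 2, A[2][1] + B[1][1] = 0 + -1 = -1, A[2][2] + B[2][1] = 6 + 8 = 14) = -1 (attained at k = 1)
  C[2][2] = min over k of (A[2][0] + B[0][2] = -2 + 2 = 0, A[2][1] + B[1][2] = 0 + -4 = -4, A[2][2] + B[2][2] = 6 + 0 = 6) = -4 (attained at k = 1)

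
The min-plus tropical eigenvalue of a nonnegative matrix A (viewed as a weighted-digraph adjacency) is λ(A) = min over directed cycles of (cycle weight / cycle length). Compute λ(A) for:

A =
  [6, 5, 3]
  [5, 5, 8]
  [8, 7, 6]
λ(A) = 5

Enumerate directed cycles and compute their means (weight / length). Sample:
  cycle 0 → 0: weight = 6, length = 1, mean = 6/1 ≈ 6.000
  cycle 1 → 1: weight = 5, length = 1, mean = 5/1 ≈ 5.000
  cycle 2 → 2: weight = 6, length = 1, mean = 6/1 ≈ 6.000
  cycle 0 → 1 → 0: weight = 10, length = 2, mean = 10/2 ≈ 5.000
  cycle 0 → 2 → 0: weight = 11, length = 2, mean = 11/2 ≈ 5.500
  cycle 1 → 0 → 1: weight = 10, length = 2, mean = 10/2 ≈ 5.000
Minimum mean = 5.000, attained e.g. along the cycle 1 → 1 with weight 5 and length 1. So λ(A) = 5/1 = 5.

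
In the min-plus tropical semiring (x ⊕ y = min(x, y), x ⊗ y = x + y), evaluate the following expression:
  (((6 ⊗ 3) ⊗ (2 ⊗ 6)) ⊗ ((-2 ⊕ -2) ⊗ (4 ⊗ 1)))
(((6 ⊗ 3) ⊗ (2 ⊗ 6)) ⊗ ((-2 ⊕ -2) ⊗ (4 ⊗ 1))) = 20

Expand innermost to outermost. Recall ⊕ takes the minimum of its arguments and ⊗ takes their sum. Working out the expression (((6 ⊗ 3) ⊗ (2 ⊗ 6)) ⊗ ((-2 ⊕ -2) ⊗ (4 ⊗ 1))) gives 20.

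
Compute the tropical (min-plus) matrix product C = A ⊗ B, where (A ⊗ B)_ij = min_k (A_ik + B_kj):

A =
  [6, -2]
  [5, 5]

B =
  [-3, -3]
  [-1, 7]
A ⊗ B =
  [-3, 3]
  [2, 2]

Apply the min-plus product entry-by-entry:
  C[0][0] = min over k of (A[0][0] + B[0][0] = 6 + -3 = 3, A[0][1] + B[1][0] = -2 + -1 = -3) = -3 (attained at k = 1)
  C[0][1] = min over k of (A[0][0] + B[0][1] = 6 + -3 = 3, A[0][1] + B[1][1] = -2 + 7 = 5) = 3 (attained at k = 0)
  C[1][0] = min over k of (A[1][0] + B[0][0] = 5 + -3 = 2, A[1][1] + B[1][0] = 5 + -1 = 4) = 2 (attained at k = 0)
  C[1][1] = min over k of (A[1][0] + B[0][1] = 5 + -3 = 2, A[1][1] + B[1][1] = 5 + 7 = 12) = 2 (attained at k = 0)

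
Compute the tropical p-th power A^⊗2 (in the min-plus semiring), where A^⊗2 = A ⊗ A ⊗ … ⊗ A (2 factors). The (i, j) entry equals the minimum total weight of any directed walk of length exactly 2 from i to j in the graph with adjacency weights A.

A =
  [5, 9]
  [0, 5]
A^⊗2 =
  [9, 14]
  [5, 9]

Each entry (A^⊗2)_ij equals the minimum over all length-2 walks i = v_0 → v_1 → … → v_2 = j of Σ_t A[v_t][v_{t+1}]. For example, for (i, j) = (0, 1) we minimise over 2 possible intermediate vertex sequences; the minimum is 14, attained along the walk 0 → 0 → 1.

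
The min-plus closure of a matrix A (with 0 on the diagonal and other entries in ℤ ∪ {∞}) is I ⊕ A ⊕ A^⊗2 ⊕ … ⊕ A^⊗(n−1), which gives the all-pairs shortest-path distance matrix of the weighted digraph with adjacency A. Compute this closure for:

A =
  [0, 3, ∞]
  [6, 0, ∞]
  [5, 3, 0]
Closure =
  [0, 3, ∞]
  [6, 0, ∞]
  [5, 3, 0]

This is the Floyd-Warshall all-pairs shortest-path computation. For each intermediate vertex k = 0, 1, …, 2, update dist[i][j] ← min(dist[i][j], dist[i][k] + dist[k][j]). The final matrix gives, for each (i, j), the minimum total weight of any directed path from i to j (possibly empty when i = j).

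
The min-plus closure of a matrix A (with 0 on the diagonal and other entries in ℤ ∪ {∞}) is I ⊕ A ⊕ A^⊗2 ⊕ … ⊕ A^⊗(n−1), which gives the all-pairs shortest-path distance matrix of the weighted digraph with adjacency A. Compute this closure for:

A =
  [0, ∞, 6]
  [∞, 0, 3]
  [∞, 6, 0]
Closure =
  [0, 12, 6]
  [∞, 0, 3]
  [∞, 6, 0]

This is the Floyd-Warshall all-pairs shortest-path computation. For each intermediate vertex k = 0, 1, …, 2, update dist[i][j] ← min(dist[i][j], dist[i][k] + dist[k][j]). The final matrix gives, for each (i, j), the minimum total weight of any directed path from i to j (possibly empty when i = j).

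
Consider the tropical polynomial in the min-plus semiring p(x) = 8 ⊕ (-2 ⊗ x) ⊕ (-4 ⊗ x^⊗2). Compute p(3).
p(3) = 1

A tropical monomial a ⊗ x^⊗i evaluates to a + i · x. Evaluating each term at x = 3:
  Term 0 contributes 8 + 0 · 3 = 8
  Term 1 contributes -2 + 1 · 3 = 1
  Term 2 contributes -4 + 2 · 3 = 2
p(3) = ⊕ of these = min[8, 1, 2] = 1.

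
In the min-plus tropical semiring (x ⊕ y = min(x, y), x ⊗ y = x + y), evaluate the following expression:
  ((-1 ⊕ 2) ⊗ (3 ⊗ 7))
((-1 ⊕ 2) ⊗ (3 ⊗ 7)) = 9

Expand innermost to outermost. Recall ⊕ takes the minimum of its arguments and ⊗ takes their sum. Working out the expression ((-1 ⊕ 2) ⊗ (3 ⊗ 7)) gives 9.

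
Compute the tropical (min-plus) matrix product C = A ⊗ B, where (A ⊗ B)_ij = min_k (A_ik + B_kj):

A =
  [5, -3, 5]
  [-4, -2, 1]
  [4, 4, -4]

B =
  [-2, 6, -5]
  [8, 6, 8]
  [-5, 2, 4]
A ⊗ B =
  [0, 3, 0]
  [-6, 2, -9]
  [-9, -2, -1]

Apply the min-plus product entry-by-entry:
  C[0][0] = min over k of (A[0][0] + B[0][0] = 5 + -2 = 3, A[0][1] + B[1][0] = -3 + 8 = 5, A[0][2] + B[2][0] = 5 + -5 = 0) = 0 (attained at k = 2)
  C[0][1] = min over k of (A[0][0] + B[0][1] = 5 + 6 = 11, A[0][1] + B[1][1] = -3 + 6 = 3, A[0][2] + B[2][1] = 5 + 2 = 7) = 3 (attained at k = 1)
  C[0][2] = min over k of (A[0][0] + B[0][2] = 5 + -5 = 0, A[0][1] + B[1][2] = -3 + 8 = 5, A[0][2] + B[2][2] = 5 + 4 = 9) = 0 (attained at k = 0)
  C[1][0] = min over k of (A[1][0] + B[0][0] = -4 + -2 = -6, A[1][1] + B[1][0] = -2 + 8 = 6, A[1][2] + B[2][0] = 1 + -5 = -4) = -6 (attained at k = 0)
  C[1][1] = min over k of (A[1][0] + B[0][1] = -4 + 6 = 2, A[1][1] + B[1][1] = -2 + 6 = 4, A[1][2] + B[2][1] = 1 + 2 = 3) = 2 (attained at k = 0)
  C[1][2] = min over k of (A[1][0] + B[0][2] = -4 + -5 = -9, A[1][1] + B[1][2] = -2 + 8 = 6, A[1][2] + B[2][2] = 1 + 4 = 5) = -9 (attained at k = 0)
  C[2][0] = min over k of (A[2][0] + B[0][0] = 4 + -2 = 2, A[2][1] + B[1][0] = 4 + 8 = 12, A[2][2] + B[2][0] = -4 + -5 = -9) = -9 (attained at k = 2)
  C[2][1] = min over k of (A[2][0] + B[0][1] = 4 + 6 = 10, A[2][1] + B[1][1] = 4 + 6 = 10, A[2][2] + B[2][1] = -4 + 2 = -2) = -2 (attained at k = 2)
  C[2][2] = min over k of (A[2][0] + B[0][2] = 4 + -5 = -1, A[2][1] + B[1][2] = 4 + 8 = 12, A[2][2] + B[2][2] = -4 + 4 = 0) = -1 (attained at k = 0)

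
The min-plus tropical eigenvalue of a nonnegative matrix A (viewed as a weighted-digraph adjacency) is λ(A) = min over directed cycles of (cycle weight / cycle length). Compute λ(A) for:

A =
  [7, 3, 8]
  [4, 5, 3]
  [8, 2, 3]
λ(A) = 5/2

Enumerate directed cycles and compute their means (weight / length). Sample:
  cycle 0 → 0: weight = 7, length = 1, mean = 7/1 ≈ 7.000
  cycle 1 → 1: weight = 5, length = 1, mean = 5/1 ≈ 5.000
  cycle 2 → 2: weight = 3, length = 1, mean = 3/1 ≈ 3.000
  cycle 0 → 1 → 0: weight = 7, length = 2, mean = 7/2 ≈ 3.500
  cycle 0 → 2 → 0: weight = 16, length = 2, mean = 16/2 ≈ 8.000
  cycle 1 → 0 → 1: weight = 7, length = 2, mean = 7/2 ≈ 3.500
Minimum mean = 2.500, attained e.g. along the cycle 1 → 2 → 1 with weight 5 and length 2. So λ(A) = 5/2 = 5/2.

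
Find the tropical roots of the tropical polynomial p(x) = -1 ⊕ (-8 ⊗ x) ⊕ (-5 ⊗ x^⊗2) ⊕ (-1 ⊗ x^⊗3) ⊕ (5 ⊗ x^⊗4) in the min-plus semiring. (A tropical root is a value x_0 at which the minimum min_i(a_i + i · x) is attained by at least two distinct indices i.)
Roots: {-6, -4, -3, 7}

Each tropical root is a break point of the lower envelope of the lines y = a_i + i · x (there are 5 lines, with slopes 0, 1, ..., 4). Only the lines that attain the minimum somewhere contribute to roots; other lines are dominated. Here the surviving (envelope) indices are i = 4, i = 3, i = 2, i = 1, i = 0.
Intersections between consecutive envelope lines give the roots: for adjacent envelope indices i < j the intersection is x = (a_i − a_j) / (j − i). Reading off the sorted break points: {-6, -4, -3, 7}.
Verification: at each break x_0, at least two indices attain the minimum of min_i(a_i + i · x_0).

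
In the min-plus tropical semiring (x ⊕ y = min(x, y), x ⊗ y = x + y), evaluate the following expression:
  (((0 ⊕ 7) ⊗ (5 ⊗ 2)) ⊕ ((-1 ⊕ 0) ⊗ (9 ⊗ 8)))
(((0 ⊕ 7) ⊗ (5 ⊗ 2)) ⊕ ((-1 ⊕ 0) ⊗ (9 ⊗ 8))) = 7

Expand innermost to outermost. Recall ⊕ takes the minimum of its arguments and ⊗ takes their sum. Working out the expression (((0 ⊕ 7) ⊗ (5 ⊗ 2)) ⊕ ((-1 ⊕ 0) ⊗ (9 ⊗ 8))) gives 7.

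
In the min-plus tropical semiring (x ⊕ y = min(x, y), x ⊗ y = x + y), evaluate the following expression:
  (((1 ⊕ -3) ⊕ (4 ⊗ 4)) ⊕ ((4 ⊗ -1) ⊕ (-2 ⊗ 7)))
(((1 ⊕ -3) ⊕ (4 ⊗ 4)) ⊕ ((4 ⊗ -1) ⊕ (-2 ⊗ 7))) = -3

Expand innermost to outermost. Recall ⊕ takes the minimum of its arguments and ⊗ takes their sum. Working out the expression (((1 ⊕ -3) ⊕ (4 ⊗ 4)) ⊕ ((4 ⊗ -1) ⊕ (-2 ⊗ 7))) gives -3.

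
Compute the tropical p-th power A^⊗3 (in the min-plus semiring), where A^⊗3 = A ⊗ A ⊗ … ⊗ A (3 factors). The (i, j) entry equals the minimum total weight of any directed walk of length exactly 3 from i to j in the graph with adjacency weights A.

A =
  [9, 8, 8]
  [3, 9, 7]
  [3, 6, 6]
A^⊗3 =
  [17, 19, 19]
  [14, 17, 17]
  [14, 17, 17]

Each entry (A^⊗3)_ij equals the minimum over all length-3 walks i = v_0 → v_1 → … → v_3 = j of Σ_t A[v_t][v_{t+1}]. For example, for (i, j) = (0, 2) we minimise over 9 possible intermediate vertex sequences; the minimum is 19, attained along the walk 0 → 1 → 0 → 2.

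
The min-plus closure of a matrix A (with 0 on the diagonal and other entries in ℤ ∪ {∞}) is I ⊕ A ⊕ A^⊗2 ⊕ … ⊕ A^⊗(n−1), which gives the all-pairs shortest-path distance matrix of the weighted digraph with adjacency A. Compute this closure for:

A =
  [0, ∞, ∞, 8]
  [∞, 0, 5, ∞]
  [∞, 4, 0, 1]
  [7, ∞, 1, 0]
Closure =
  [0, 13, 9, 8]
  [13, 0, 5, 6]
  [8, 4, 0, 1]
  [7, 5, 1, 0]

This is the Floyd-Warshall all-pairs shortest-path computation. For each intermediate vertex k = 0, 1, …, 3, update dist[i][j] ← min(dist[i][j], dist[i][k] + dist[k][j]). The final matrix gives, for each (i, j), the minimum total weight of any directed path from i to j (possibly empty when i = j).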